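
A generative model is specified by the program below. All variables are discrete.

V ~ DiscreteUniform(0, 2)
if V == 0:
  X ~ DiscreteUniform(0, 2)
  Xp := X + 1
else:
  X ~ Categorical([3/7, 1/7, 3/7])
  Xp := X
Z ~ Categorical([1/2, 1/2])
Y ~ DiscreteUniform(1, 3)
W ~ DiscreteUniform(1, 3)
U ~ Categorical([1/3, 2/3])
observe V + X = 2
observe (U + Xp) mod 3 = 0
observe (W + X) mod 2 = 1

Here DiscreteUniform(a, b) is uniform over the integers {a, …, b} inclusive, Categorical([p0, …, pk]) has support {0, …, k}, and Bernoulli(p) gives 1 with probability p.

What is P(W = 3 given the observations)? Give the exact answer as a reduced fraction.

Enumerate traces; 24 have nonzero weight after conditioning:
  (V=0, X=2, Z=0, Y=1, W=1, U=0) weight 1/486
  (V=0, X=2, Z=0, Y=1, W=3, U=0) weight 1/486
  (V=0, X=2, Z=0, Y=2, W=1, U=0) weight 1/486
  (V=0, X=2, Z=0, Y=2, W=3, U=0) weight 1/486
  (V=0, X=2, Z=0, Y=3, W=1, U=0) weight 1/486
  (V=0, X=2, Z=0, Y=3, W=3, U=0) weight 1/486
  (V=0, X=2, Z=1, Y=1, W=1, U=0) weight 1/486
  (V=0, X=2, Z=1, Y=1, W=3, U=0) weight 1/486
  … 16 more
Group by W:
  weight(W=1) = 16/567
  weight(W=3) = 16/567
Total weight = 16/567 + 16/567 = 32/567
P(W=1 | obs) = 16/567 / 32/567 = 1/2
P(W=3 | obs) = 16/567 / 32/567 = 1/2

P(W = 3 | obs) = 1/2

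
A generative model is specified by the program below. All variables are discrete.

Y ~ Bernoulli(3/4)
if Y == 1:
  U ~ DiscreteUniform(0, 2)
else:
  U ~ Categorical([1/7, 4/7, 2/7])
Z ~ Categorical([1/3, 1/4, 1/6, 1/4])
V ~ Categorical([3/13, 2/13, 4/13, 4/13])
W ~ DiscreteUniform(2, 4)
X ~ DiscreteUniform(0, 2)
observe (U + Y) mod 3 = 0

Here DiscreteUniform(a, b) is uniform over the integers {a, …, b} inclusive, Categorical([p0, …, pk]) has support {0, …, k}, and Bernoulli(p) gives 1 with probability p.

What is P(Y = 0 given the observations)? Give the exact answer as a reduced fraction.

P(Y = 0 | obs) = 1/8

Enumerate traces; 288 have nonzero weight after conditioning:
  (Y=0, U=0, Z=0, V=0, W=2, X=0) weight 1/3276
  (Y=0, U=0, Z=0, V=0, W=2, X=1) weight 1/3276
  (Y=0, U=0, Z=0, V=0, W=2, X=2) weight 1/3276
  (Y=0, U=0, Z=0, V=0, W=3, X=0) weight 1/3276
  (Y=0, U=0, Z=0, V=0, W=3, X=1) weight 1/3276
  (Y=0, U=0, Z=0, V=0, W=3, X=2) weight 1/3276
  (Y=0, U=0, Z=0, V=0, W=4, X=0) weight 1/3276
  (Y=0, U=0, Z=0, V=0, W=4, X=1) weight 1/3276
  (Y=1, U=2, Z=0, V=0, W=2, X=0) weight 1/468
  … 279 more
Group by Y:
  weight(Y=0) = 1/28
  weight(Y=1) = 1/4
Total weight = 1/28 + 1/4 = 2/7
P(Y=0 | obs) = 1/28 / 2/7 = 1/8
P(Y=1 | obs) = 1/4 / 2/7 = 7/8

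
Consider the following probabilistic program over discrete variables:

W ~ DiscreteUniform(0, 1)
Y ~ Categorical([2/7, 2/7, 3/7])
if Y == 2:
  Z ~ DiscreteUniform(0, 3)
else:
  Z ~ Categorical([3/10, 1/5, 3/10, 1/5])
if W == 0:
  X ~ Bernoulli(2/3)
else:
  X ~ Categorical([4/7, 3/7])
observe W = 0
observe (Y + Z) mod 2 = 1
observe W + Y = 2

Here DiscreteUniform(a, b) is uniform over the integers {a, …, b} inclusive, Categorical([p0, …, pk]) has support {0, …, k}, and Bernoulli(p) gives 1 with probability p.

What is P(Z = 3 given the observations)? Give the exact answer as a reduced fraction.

P(Z = 3 | obs) = 1/2

Enumerate traces; 4 have nonzero weight after conditioning:
  (W=0, Y=2, Z=1, X=0) weight 1/56
  (W=0, Y=2, Z=1, X=1) weight 1/28
  (W=0, Y=2, Z=3, X=0) weight 1/56
  (W=0, Y=2, Z=3, X=1) weight 1/28
Group by Z:
  weight(Z=1) = 3/56
  weight(Z=3) = 3/56
Total weight = 3/56 + 3/56 = 3/28
P(Z=1 | obs) = 3/56 / 3/28 = 1/2
P(Z=3 | obs) = 3/56 / 3/28 = 1/2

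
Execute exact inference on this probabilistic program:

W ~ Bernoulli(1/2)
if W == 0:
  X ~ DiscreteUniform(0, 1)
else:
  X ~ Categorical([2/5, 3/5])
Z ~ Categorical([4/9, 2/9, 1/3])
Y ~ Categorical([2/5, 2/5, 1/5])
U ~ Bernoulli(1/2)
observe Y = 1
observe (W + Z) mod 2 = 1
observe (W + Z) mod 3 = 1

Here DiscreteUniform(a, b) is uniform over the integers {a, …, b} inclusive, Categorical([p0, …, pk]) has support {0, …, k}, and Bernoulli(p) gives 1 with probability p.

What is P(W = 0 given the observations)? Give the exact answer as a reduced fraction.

P(W = 0 | obs) = 1/3

Enumerate traces; 8 have nonzero weight after conditioning:
  (W=0, X=0, Z=1, Y=1, U=0) weight 1/90
  (W=0, X=0, Z=1, Y=1, U=1) weight 1/90
  (W=0, X=1, Z=1, Y=1, U=0) weight 1/90
  (W=0, X=1, Z=1, Y=1, U=1) weight 1/90
  (W=1, X=0, Z=0, Y=1, U=0) weight 4/225
  (W=1, X=0, Z=0, Y=1, U=1) weight 4/225
  (W=1, X=1, Z=0, Y=1, U=0) weight 2/75
  (W=1, X=1, Z=0, Y=1, U=1) weight 2/75
Group by W:
  weight(W=0) = 2/45
  weight(W=1) = 4/45
Total weight = 2/45 + 4/45 = 2/15
P(W=0 | obs) = 2/45 / 2/15 = 1/3
P(W=1 | obs) = 4/45 / 2/15 = 2/3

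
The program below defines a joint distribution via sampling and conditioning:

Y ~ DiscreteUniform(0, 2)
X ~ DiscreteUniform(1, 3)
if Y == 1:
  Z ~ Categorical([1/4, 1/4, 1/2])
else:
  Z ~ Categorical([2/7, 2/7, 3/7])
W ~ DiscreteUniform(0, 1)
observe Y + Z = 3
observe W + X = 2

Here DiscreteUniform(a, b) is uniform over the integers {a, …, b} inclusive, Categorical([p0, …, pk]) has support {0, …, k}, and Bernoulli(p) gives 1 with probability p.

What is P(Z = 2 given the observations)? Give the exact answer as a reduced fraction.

Enumerate traces; 4 have nonzero weight after conditioning:
  (Y=1, X=1, Z=2, W=1) weight 1/36
  (Y=1, X=2, Z=2, W=0) weight 1/36
  (Y=2, X=1, Z=1, W=1) weight 1/63
  (Y=2, X=2, Z=1, W=0) weight 1/63
Group by Z:
  weight(Z=1) = 2/63
  weight(Z=2) = 1/18
Total weight = 2/63 + 1/18 = 11/126
P(Z=1 | obs) = 2/63 / 11/126 = 4/11
P(Z=2 | obs) = 1/18 / 11/126 = 7/11

P(Z = 2 | obs) = 7/11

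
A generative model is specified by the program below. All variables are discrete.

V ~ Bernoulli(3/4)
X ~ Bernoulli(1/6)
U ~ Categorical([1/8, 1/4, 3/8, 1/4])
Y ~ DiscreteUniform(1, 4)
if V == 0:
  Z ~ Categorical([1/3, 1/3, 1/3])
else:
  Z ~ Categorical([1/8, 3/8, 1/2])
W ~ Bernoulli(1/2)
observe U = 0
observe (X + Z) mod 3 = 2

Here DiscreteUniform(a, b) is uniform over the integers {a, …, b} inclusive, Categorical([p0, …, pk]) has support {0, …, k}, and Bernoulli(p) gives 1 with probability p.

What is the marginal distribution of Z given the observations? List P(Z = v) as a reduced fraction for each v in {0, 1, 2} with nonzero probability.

Enumerate traces; 32 have nonzero weight after conditioning:
  (V=0, X=0, U=0, Y=1, Z=2, W=0) weight 5/4608
  (V=0, X=0, U=0, Y=1, Z=2, W=1) weight 5/4608
  (V=0, X=0, U=0, Y=2, Z=2, W=0) weight 5/4608
  (V=0, X=0, U=0, Y=2, Z=2, W=1) weight 5/4608
  (V=0, X=0, U=0, Y=3, Z=2, W=0) weight 5/4608
  (V=0, X=0, U=0, Y=3, Z=2, W=1) weight 5/4608
  (V=0, X=0, U=0, Y=4, Z=2, W=0) weight 5/4608
  (V=0, X=0, U=0, Y=4, Z=2, W=1) weight 5/4608
  (V=0, X=1, U=0, Y=1, Z=1, W=0) weight 1/4608
  … 23 more
Group by Z:
  weight(Z=1) = 35/4608
  weight(Z=2) = 55/1152
Total weight = 35/4608 + 55/1152 = 85/1536
P(Z=1 | obs) = 35/4608 / 85/1536 = 7/51
P(Z=2 | obs) = 55/1152 / 85/1536 = 44/51

P(Z=1) = 7/51, P(Z=2) = 44/51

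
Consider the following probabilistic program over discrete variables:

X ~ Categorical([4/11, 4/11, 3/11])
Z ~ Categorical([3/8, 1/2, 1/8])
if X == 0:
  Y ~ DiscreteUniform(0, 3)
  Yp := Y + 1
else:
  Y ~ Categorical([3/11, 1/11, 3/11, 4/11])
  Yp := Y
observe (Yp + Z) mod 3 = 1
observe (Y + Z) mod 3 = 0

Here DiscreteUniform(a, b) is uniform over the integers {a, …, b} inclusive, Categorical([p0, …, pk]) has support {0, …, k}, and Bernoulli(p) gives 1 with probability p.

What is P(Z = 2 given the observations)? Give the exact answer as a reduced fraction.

Enumerate traces; 4 have nonzero weight after conditioning:
  (X=0, Z=0, Y=0) weight 3/88
  (X=0, Z=0, Y=3) weight 3/88
  (X=0, Z=1, Y=2) weight 1/22
  (X=0, Z=2, Y=1) weight 1/88
Group by Z:
  weight(Z=0) = 3/44
  weight(Z=1) = 1/22
  weight(Z=2) = 1/88
Total weight = 3/44 + 1/22 + 1/88 = 1/8
P(Z=0 | obs) = 3/44 / 1/8 = 6/11
P(Z=1 | obs) = 1/22 / 1/8 = 4/11
P(Z=2 | obs) = 1/88 / 1/8 = 1/11

P(Z = 2 | obs) = 1/11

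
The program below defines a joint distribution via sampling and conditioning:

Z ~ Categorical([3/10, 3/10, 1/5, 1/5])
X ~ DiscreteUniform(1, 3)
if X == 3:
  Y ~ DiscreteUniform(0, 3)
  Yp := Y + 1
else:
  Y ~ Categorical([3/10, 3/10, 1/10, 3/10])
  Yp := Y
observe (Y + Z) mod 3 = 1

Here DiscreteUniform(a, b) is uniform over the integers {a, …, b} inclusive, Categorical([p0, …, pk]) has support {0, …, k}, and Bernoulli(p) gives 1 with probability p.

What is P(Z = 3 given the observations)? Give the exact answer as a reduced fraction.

P(Z = 3 | obs) = 34/205

Enumerate traces; 15 have nonzero weight after conditioning:
  (Z=0, X=1, Y=1) weight 3/100
  (Z=0, X=2, Y=1) weight 3/100
  (Z=0, X=3, Y=1) weight 1/40
  (Z=1, X=1, Y=0) weight 3/100
  (Z=1, X=1, Y=3) weight 3/100
  (Z=1, X=2, Y=0) weight 3/100
  (Z=1, X=2, Y=3) weight 3/100
  (Z=1, X=3, Y=0) weight 1/40
  (Z=2, X=1, Y=2) weight 1/150
  (Z=3, X=1, Y=1) weight 1/50
  … 5 more
Group by Z:
  weight(Z=0) = 17/200
  weight(Z=1) = 17/100
  weight(Z=2) = 3/100
  weight(Z=3) = 17/300
Total weight = 17/200 + 17/100 + 3/100 + 17/300 = 41/120
P(Z=0 | obs) = 17/200 / 41/120 = 51/205
P(Z=1 | obs) = 17/100 / 41/120 = 102/205
P(Z=2 | obs) = 3/100 / 41/120 = 18/205
P(Z=3 | obs) = 17/300 / 41/120 = 34/205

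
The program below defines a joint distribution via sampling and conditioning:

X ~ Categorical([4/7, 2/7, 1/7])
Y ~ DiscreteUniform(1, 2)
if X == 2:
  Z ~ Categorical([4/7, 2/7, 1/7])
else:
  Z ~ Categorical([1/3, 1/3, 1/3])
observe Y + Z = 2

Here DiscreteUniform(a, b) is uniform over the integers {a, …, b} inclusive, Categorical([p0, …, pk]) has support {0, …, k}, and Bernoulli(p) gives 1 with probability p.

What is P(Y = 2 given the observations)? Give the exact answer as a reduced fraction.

Enumerate traces; 6 have nonzero weight after conditioning:
  (X=0, Y=1, Z=1) weight 2/21
  (X=0, Y=2, Z=0) weight 2/21
  (X=1, Y=1, Z=1) weight 1/21
  (X=1, Y=2, Z=0) weight 1/21
  (X=2, Y=1, Z=1) weight 1/49
  (X=2, Y=2, Z=0) weight 2/49
Group by Y:
  weight(Y=1) = 8/49
  weight(Y=2) = 9/49
Total weight = 8/49 + 9/49 = 17/49
P(Y=1 | obs) = 8/49 / 17/49 = 8/17
P(Y=2 | obs) = 9/49 / 17/49 = 9/17

P(Y = 2 | obs) = 9/17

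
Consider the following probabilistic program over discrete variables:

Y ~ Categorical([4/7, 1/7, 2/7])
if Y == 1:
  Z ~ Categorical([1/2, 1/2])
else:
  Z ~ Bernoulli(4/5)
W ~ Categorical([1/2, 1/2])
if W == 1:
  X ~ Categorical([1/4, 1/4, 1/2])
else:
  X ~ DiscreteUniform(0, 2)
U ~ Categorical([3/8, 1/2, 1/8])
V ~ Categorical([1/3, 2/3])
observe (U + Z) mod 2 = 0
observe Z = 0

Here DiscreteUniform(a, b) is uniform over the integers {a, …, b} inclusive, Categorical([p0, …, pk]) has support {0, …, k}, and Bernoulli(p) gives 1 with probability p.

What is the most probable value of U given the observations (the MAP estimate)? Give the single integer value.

Enumerate traces; 72 have nonzero weight after conditioning:
  (Y=0, Z=0, W=0, X=0, U=0, V=0) weight 1/420
  (Y=0, Z=0, W=0, X=0, U=0, V=1) weight 1/210
  (Y=0, Z=0, W=0, X=0, U=2, V=0) weight 1/1260
  (Y=0, Z=0, W=0, X=0, U=2, V=1) weight 1/630
  (Y=0, Z=0, W=0, X=1, U=0, V=0) weight 1/420
  (Y=0, Z=0, W=0, X=1, U=0, V=1) weight 1/210
  (Y=0, Z=0, W=0, X=1, U=2, V=0) weight 1/1260
  (Y=0, Z=0, W=0, X=1, U=2, V=1) weight 1/630
  … 64 more
Group by U:
  weight(U=0) = 51/560
  weight(U=2) = 17/560
Total weight = 51/560 + 17/560 = 17/140
P(U=0 | obs) = 51/560 / 17/140 = 3/4
P(U=2 | obs) = 17/560 / 17/140 = 1/4
argmax = 0

argmax_v P(U = v | obs) = 0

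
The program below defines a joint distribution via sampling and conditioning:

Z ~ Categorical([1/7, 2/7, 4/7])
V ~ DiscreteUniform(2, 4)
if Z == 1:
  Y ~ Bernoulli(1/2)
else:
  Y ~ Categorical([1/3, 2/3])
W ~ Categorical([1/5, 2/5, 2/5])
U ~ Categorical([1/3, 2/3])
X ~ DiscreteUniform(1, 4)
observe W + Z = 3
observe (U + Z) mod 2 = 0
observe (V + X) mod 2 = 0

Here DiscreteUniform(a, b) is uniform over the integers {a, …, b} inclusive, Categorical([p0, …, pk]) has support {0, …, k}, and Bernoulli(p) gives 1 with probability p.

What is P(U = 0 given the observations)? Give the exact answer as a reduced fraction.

P(U = 0 | obs) = 1/2

Enumerate traces; 24 have nonzero weight after conditioning:
  (Z=1, V=2, Y=0, W=2, U=1, X=2) weight 1/315
  (Z=1, V=2, Y=0, W=2, U=1, X=4) weight 1/315
  (Z=1, V=2, Y=1, W=2, U=1, X=2) weight 1/315
  (Z=1, V=2, Y=1, W=2, U=1, X=4) weight 1/315
  (Z=1, V=3, Y=0, W=2, U=1, X=1) weight 1/315
  (Z=1, V=3, Y=0, W=2, U=1, X=3) weight 1/315
  (Z=1, V=3, Y=1, W=2, U=1, X=1) weight 1/315
  (Z=1, V=3, Y=1, W=2, U=1, X=3) weight 1/315
  (Z=2, V=2, Y=0, W=1, U=0, X=2) weight 2/945
  … 15 more
Group by U:
  weight(U=0) = 4/105
  weight(U=1) = 4/105
Total weight = 4/105 + 4/105 = 8/105
P(U=0 | obs) = 4/105 / 8/105 = 1/2
P(U=1 | obs) = 4/105 / 8/105 = 1/2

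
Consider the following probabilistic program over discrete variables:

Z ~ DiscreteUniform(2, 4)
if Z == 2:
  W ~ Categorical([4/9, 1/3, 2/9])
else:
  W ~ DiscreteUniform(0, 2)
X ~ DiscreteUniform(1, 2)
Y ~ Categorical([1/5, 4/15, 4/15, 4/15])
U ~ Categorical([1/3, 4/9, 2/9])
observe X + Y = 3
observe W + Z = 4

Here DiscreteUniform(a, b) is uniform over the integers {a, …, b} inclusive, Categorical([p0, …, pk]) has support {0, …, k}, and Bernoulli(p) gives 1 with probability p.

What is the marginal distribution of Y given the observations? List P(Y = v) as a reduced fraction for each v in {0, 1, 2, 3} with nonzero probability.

P(Y=1) = 1/2, P(Y=2) = 1/2

Enumerate traces; 18 have nonzero weight after conditioning:
  (Z=2, W=2, X=1, Y=2, U=0) weight 4/1215
  (Z=2, W=2, X=1, Y=2, U=1) weight 16/3645
  (Z=2, W=2, X=1, Y=2, U=2) weight 8/3645
  (Z=2, W=2, X=2, Y=1, U=0) weight 4/1215
  (Z=2, W=2, X=2, Y=1, U=1) weight 16/3645
  (Z=2, W=2, X=2, Y=1, U=2) weight 8/3645
  (Z=3, W=1, X=1, Y=2, U=0) weight 2/405
  (Z=3, W=1, X=1, Y=2, U=1) weight 8/1215
  … 10 more
Group by Y:
  weight(Y=1) = 16/405
  weight(Y=2) = 16/405
Total weight = 16/405 + 16/405 = 32/405
P(Y=1 | obs) = 16/405 / 32/405 = 1/2
P(Y=2 | obs) = 16/405 / 32/405 = 1/2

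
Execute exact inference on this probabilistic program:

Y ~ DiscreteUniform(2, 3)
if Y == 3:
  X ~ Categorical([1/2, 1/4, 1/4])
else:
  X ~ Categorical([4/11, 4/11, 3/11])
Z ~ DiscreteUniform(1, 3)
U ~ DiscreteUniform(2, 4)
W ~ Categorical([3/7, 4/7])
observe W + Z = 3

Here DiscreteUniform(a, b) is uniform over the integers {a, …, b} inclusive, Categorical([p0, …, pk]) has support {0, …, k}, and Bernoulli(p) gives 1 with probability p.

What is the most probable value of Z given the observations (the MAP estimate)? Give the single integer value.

argmax_v P(Z = v | obs) = 2

Enumerate traces; 36 have nonzero weight after conditioning:
  (Y=2, X=0, Z=2, U=2, W=1) weight 8/693
  (Y=2, X=0, Z=2, U=3, W=1) weight 8/693
  (Y=2, X=0, Z=2, U=4, W=1) weight 8/693
  (Y=2, X=0, Z=3, U=2, W=0) weight 2/231
  (Y=2, X=0, Z=3, U=3, W=0) weight 2/231
  (Y=2, X=0, Z=3, U=4, W=0) weight 2/231
  (Y=2, X=1, Z=2, U=2, W=1) weight 8/693
  (Y=2, X=1, Z=2, U=3, W=1) weight 8/693
  … 28 more
Group by Z:
  weight(Z=2) = 4/21
  weight(Z=3) = 1/7
Total weight = 4/21 + 1/7 = 1/3
P(Z=2 | obs) = 4/21 / 1/3 = 4/7
P(Z=3 | obs) = 1/7 / 1/3 = 3/7
argmax = 2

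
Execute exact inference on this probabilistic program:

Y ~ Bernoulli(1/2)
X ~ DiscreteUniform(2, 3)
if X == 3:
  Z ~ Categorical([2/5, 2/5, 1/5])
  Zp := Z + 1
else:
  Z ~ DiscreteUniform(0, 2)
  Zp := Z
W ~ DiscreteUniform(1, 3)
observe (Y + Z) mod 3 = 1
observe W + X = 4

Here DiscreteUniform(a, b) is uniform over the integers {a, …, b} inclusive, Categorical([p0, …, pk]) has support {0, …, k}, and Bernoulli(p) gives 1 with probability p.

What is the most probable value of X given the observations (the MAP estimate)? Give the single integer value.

argmax_v P(X = v | obs) = 3

Enumerate traces; 4 have nonzero weight after conditioning:
  (Y=0, X=2, Z=1, W=2) weight 1/36
  (Y=0, X=3, Z=1, W=1) weight 1/30
  (Y=1, X=2, Z=0, W=2) weight 1/36
  (Y=1, X=3, Z=0, W=1) weight 1/30
Group by X:
  weight(X=2) = 1/18
  weight(X=3) = 1/15
Total weight = 1/18 + 1/15 = 11/90
P(X=2 | obs) = 1/18 / 11/90 = 5/11
P(X=3 | obs) = 1/15 / 11/90 = 6/11
argmax = 3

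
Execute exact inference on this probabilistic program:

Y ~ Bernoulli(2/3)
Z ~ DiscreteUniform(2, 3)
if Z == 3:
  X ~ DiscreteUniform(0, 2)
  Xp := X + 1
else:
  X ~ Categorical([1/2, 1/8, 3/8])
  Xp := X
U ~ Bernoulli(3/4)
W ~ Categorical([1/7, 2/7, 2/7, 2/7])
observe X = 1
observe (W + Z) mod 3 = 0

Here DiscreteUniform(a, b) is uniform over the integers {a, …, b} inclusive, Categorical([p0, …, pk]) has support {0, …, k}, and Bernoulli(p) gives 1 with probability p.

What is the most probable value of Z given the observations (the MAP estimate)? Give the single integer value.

argmax_v P(Z = v | obs) = 3

Enumerate traces; 12 have nonzero weight after conditioning:
  (Y=0, Z=2, X=1, U=0, W=1) weight 1/672
  (Y=0, Z=2, X=1, U=1, W=1) weight 1/224
  (Y=0, Z=3, X=1, U=0, W=0) weight 1/504
  (Y=0, Z=3, X=1, U=0, W=3) weight 1/252
  (Y=0, Z=3, X=1, U=1, W=0) weight 1/168
  (Y=0, Z=3, X=1, U=1, W=3) weight 1/84
  (Y=1, Z=2, X=1, U=0, W=1) weight 1/336
  (Y=1, Z=2, X=1, U=1, W=1) weight 1/112
  … 4 more
Group by Z:
  weight(Z=2) = 1/56
  weight(Z=3) = 1/14
Total weight = 1/56 + 1/14 = 5/56
P(Z=2 | obs) = 1/56 / 5/56 = 1/5
P(Z=3 | obs) = 1/14 / 5/56 = 4/5
argmax = 3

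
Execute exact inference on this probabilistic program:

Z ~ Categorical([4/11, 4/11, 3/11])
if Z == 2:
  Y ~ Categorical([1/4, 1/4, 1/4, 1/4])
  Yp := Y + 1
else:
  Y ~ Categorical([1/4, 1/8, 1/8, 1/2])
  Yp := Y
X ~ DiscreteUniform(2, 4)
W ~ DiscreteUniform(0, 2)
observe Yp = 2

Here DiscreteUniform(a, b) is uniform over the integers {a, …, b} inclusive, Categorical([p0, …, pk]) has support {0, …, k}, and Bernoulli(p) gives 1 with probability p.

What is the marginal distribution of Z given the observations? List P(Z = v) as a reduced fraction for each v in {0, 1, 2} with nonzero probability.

P(Z=0) = 2/7, P(Z=1) = 2/7, P(Z=2) = 3/7

Enumerate traces; 27 have nonzero weight after conditioning:
  (Z=0, Y=2, X=2, W=0) weight 1/198
  (Z=0, Y=2, X=2, W=1) weight 1/198
  (Z=0, Y=2, X=2, W=2) weight 1/198
  (Z=0, Y=2, X=3, W=0) weight 1/198
  (Z=0, Y=2, X=3, W=1) weight 1/198
  (Z=0, Y=2, X=3, W=2) weight 1/198
  (Z=0, Y=2, X=4, W=0) weight 1/198
  (Z=0, Y=2, X=4, W=1) weight 1/198
  (Z=1, Y=2, X=2, W=0) weight 1/198
  (Z=2, Y=1, X=2, W=0) weight 1/132
  … 17 more
Group by Z:
  weight(Z=0) = 1/22
  weight(Z=1) = 1/22
  weight(Z=2) = 3/44
Total weight = 1/22 + 1/22 + 3/44 = 7/44
P(Z=0 | obs) = 1/22 / 7/44 = 2/7
P(Z=1 | obs) = 1/22 / 7/44 = 2/7
P(Z=2 | obs) = 3/44 / 7/44 = 3/7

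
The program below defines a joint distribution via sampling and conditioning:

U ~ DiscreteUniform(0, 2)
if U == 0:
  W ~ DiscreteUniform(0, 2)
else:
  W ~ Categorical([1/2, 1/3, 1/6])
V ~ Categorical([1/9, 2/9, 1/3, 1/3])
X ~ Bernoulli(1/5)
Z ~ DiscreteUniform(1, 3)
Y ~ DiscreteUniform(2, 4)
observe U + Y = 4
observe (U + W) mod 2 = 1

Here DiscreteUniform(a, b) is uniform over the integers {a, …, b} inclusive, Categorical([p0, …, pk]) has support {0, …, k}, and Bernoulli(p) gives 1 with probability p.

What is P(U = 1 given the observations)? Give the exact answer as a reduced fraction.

P(U = 1 | obs) = 1/2

Enumerate traces; 96 have nonzero weight after conditioning:
  (U=0, W=1, V=0, X=0, Z=1, Y=4) weight 4/3645
  (U=0, W=1, V=0, X=0, Z=2, Y=4) weight 4/3645
  (U=0, W=1, V=0, X=0, Z=3, Y=4) weight 4/3645
  (U=0, W=1, V=0, X=1, Z=1, Y=4) weight 1/3645
  (U=0, W=1, V=0, X=1, Z=2, Y=4) weight 1/3645
  (U=0, W=1, V=0, X=1, Z=3, Y=4) weight 1/3645
  (U=0, W=1, V=1, X=0, Z=1, Y=4) weight 8/3645
  (U=0, W=1, V=1, X=0, Z=2, Y=4) weight 8/3645
  (U=1, W=0, V=0, X=0, Z=1, Y=3) weight 2/1215
  (U=2, W=1, V=0, X=0, Z=1, Y=2) weight 4/3645
  … 86 more
Group by U:
  weight(U=0) = 1/27
  weight(U=1) = 2/27
  weight(U=2) = 1/27
Total weight = 1/27 + 2/27 + 1/27 = 4/27
P(U=0 | obs) = 1/27 / 4/27 = 1/4
P(U=1 | obs) = 2/27 / 4/27 = 1/2
P(U=2 | obs) = 1/27 / 4/27 = 1/4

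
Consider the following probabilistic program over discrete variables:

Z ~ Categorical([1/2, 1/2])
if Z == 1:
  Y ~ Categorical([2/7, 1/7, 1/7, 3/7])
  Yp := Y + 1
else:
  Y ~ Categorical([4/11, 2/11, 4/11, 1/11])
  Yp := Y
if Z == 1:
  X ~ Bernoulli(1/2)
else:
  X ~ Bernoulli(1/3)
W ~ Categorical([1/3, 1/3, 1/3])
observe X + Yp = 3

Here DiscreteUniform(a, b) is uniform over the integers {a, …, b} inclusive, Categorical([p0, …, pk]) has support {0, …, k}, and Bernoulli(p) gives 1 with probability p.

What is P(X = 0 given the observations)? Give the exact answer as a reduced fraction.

P(X = 0 | obs) = 61/150

Enumerate traces; 12 have nonzero weight after conditioning:
  (Z=0, Y=2, X=1, W=0) weight 2/99
  (Z=0, Y=2, X=1, W=1) weight 2/99
  (Z=0, Y=2, X=1, W=2) weight 2/99
  (Z=0, Y=3, X=0, W=0) weight 1/99
  (Z=0, Y=3, X=0, W=1) weight 1/99
  (Z=0, Y=3, X=0, W=2) weight 1/99
  (Z=1, Y=1, X=1, W=0) weight 1/84
  (Z=1, Y=1, X=1, W=1) weight 1/84
  … 4 more
Group by X:
  weight(X=0) = 61/924
  weight(X=1) = 89/924
Total weight = 61/924 + 89/924 = 25/154
P(X=0 | obs) = 61/924 / 25/154 = 61/150
P(X=1 | obs) = 89/924 / 25/154 = 89/150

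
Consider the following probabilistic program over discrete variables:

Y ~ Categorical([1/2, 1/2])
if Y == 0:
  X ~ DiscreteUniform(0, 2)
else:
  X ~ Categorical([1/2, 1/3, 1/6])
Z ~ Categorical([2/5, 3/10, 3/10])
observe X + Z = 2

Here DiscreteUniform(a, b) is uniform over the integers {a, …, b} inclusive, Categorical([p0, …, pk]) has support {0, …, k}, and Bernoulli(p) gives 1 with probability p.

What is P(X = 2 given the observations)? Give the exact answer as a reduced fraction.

Enumerate traces; 6 have nonzero weight after conditioning:
  (Y=0, X=0, Z=2) weight 1/20
  (Y=0, X=1, Z=1) weight 1/20
  (Y=0, X=2, Z=0) weight 1/15
  (Y=1, X=0, Z=2) weight 3/40
  (Y=1, X=1, Z=1) weight 1/20
  (Y=1, X=2, Z=0) weight 1/30
Group by X:
  weight(X=0) = 1/8
  weight(X=1) = 1/10
  weight(X=2) = 1/10
Total weight = 1/8 + 1/10 + 1/10 = 13/40
P(X=0 | obs) = 1/8 / 13/40 = 5/13
P(X=1 | obs) = 1/10 / 13/40 = 4/13
P(X=2 | obs) = 1/10 / 13/40 = 4/13

P(X = 2 | obs) = 4/13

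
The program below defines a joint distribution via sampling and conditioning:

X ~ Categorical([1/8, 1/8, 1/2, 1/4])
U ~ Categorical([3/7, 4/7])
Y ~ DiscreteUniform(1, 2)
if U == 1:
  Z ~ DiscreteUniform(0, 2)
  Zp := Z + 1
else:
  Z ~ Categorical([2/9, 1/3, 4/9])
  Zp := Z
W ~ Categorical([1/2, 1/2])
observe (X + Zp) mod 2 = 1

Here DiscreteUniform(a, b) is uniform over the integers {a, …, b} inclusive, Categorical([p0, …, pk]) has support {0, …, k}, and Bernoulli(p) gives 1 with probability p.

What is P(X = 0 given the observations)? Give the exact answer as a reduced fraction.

Enumerate traces; 48 have nonzero weight after conditioning:
  (X=0, U=0, Y=1, Z=1, W=0) weight 1/224
  (X=0, U=0, Y=1, Z=1, W=1) weight 1/224
  (X=0, U=0, Y=2, Z=1, W=0) weight 1/224
  (X=0, U=0, Y=2, Z=1, W=1) weight 1/224
  (X=0, U=1, Y=1, Z=0, W=0) weight 1/168
  (X=0, U=1, Y=1, Z=0, W=1) weight 1/168
  (X=0, U=1, Y=1, Z=2, W=0) weight 1/168
  (X=0, U=1, Y=1, Z=2, W=1) weight 1/168
  (X=1, U=0, Y=1, Z=0, W=0) weight 1/336
  (X=2, U=0, Y=1, Z=1, W=0) weight 1/56
  … 38 more
Group by X:
  weight(X=0) = 11/168
  weight(X=1) = 5/84
  weight(X=2) = 11/42
  weight(X=3) = 5/42
Total weight = 11/168 + 5/84 + 11/42 + 5/42 = 85/168
P(X=0 | obs) = 11/168 / 85/168 = 11/85
P(X=1 | obs) = 5/84 / 85/168 = 2/17
P(X=2 | obs) = 11/42 / 85/168 = 44/85
P(X=3 | obs) = 5/42 / 85/168 = 4/17

P(X = 0 | obs) = 11/85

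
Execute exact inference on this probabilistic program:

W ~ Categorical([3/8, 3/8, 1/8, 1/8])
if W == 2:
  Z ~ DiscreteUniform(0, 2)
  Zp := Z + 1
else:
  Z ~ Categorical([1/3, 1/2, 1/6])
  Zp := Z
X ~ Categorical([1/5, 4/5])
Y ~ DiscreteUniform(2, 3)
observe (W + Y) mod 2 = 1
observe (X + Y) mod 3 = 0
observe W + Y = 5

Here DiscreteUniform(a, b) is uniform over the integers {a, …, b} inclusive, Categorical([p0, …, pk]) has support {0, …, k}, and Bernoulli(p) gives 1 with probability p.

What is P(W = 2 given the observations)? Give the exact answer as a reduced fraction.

P(W = 2 | obs) = 1/5

Enumerate traces; 6 have nonzero weight after conditioning:
  (W=2, Z=0, X=0, Y=3) weight 1/240
  (W=2, Z=1, X=0, Y=3) weight 1/240
  (W=2, Z=2, X=0, Y=3) weight 1/240
  (W=3, Z=0, X=1, Y=2) weight 1/60
  (W=3, Z=1, X=1, Y=2) weight 1/40
  (W=3, Z=2, X=1, Y=2) weight 1/120
Group by W:
  weight(W=2) = 1/80
  weight(W=3) = 1/20
Total weight = 1/80 + 1/20 = 1/16
P(W=2 | obs) = 1/80 / 1/16 = 1/5
P(W=3 | obs) = 1/20 / 1/16 = 4/5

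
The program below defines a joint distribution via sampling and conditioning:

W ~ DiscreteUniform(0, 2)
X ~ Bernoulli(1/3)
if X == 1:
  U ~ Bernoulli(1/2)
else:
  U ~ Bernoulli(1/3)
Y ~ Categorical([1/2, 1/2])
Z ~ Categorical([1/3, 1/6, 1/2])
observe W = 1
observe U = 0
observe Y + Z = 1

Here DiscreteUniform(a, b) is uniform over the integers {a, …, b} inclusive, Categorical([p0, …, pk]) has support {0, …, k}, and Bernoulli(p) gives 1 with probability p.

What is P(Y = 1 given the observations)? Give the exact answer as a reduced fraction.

P(Y = 1 | obs) = 2/3

Enumerate traces; 4 have nonzero weight after conditioning:
  (W=1, X=0, U=0, Y=0, Z=1) weight 1/81
  (W=1, X=0, U=0, Y=1, Z=0) weight 2/81
  (W=1, X=1, U=0, Y=0, Z=1) weight 1/216
  (W=1, X=1, U=0, Y=1, Z=0) weight 1/108
Group by Y:
  weight(Y=0) = 11/648
  weight(Y=1) = 11/324
Total weight = 11/648 + 11/324 = 11/216
P(Y=0 | obs) = 11/648 / 11/216 = 1/3
P(Y=1 | obs) = 11/324 / 11/216 = 2/3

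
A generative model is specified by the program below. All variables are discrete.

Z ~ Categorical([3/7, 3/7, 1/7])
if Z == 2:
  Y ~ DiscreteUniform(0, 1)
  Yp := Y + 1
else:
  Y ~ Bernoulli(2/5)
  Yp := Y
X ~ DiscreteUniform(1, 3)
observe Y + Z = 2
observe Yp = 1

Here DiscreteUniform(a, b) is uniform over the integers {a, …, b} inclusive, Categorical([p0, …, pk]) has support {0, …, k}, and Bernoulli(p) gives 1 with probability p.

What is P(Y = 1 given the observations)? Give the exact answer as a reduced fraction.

Enumerate traces; 6 have nonzero weight after conditioning:
  (Z=1, Y=1, X=1) weight 2/35
  (Z=1, Y=1, X=2) weight 2/35
  (Z=1, Y=1, X=3) weight 2/35
  (Z=2, Y=0, X=1) weight 1/42
  (Z=2, Y=0, X=2) weight 1/42
  (Z=2, Y=0, X=3) weight 1/42
Group by Y:
  weight(Y=0) = 1/14
  weight(Y=1) = 6/35
Total weight = 1/14 + 6/35 = 17/70
P(Y=0 | obs) = 1/14 / 17/70 = 5/17
P(Y=1 | obs) = 6/35 / 17/70 = 12/17

P(Y = 1 | obs) = 12/17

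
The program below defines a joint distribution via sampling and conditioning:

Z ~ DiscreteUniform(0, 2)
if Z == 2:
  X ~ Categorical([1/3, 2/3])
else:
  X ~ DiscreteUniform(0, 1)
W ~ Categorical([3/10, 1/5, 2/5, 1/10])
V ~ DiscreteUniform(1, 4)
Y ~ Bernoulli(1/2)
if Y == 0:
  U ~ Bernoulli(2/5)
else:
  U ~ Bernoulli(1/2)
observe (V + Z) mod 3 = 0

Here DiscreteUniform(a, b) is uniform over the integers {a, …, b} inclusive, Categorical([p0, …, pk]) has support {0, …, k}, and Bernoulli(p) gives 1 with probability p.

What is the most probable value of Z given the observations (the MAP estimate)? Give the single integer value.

Enumerate traces; 128 have nonzero weight after conditioning:
  (Z=0, X=0, W=0, V=3, Y=0, U=0) weight 3/800
  (Z=0, X=0, W=0, V=3, Y=0, U=1) weight 1/400
  (Z=0, X=0, W=0, V=3, Y=1, U=0) weight 1/320
  (Z=0, X=0, W=0, V=3, Y=1, U=1) weight 1/320
  (Z=0, X=0, W=1, V=3, Y=0, U=0) weight 1/400
  (Z=0, X=0, W=1, V=3, Y=0, U=1) weight 1/600
  (Z=0, X=0, W=1, V=3, Y=1, U=0) weight 1/480
  (Z=0, X=0, W=1, V=3, Y=1, U=1) weight 1/480
  (Z=1, X=0, W=0, V=2, Y=0, U=0) weight 3/800
  (Z=2, X=0, W=0, V=1, Y=0, U=0) weight 1/400
  … 118 more
Group by Z:
  weight(Z=0) = 1/12
  weight(Z=1) = 1/12
  weight(Z=2) = 1/6
Total weight = 1/12 + 1/12 + 1/6 = 1/3
P(Z=0 | obs) = 1/12 / 1/3 = 1/4
P(Z=1 | obs) = 1/12 / 1/3 = 1/4
P(Z=2 | obs) = 1/6 / 1/3 = 1/2
argmax = 2

argmax_v P(Z = v | obs) = 2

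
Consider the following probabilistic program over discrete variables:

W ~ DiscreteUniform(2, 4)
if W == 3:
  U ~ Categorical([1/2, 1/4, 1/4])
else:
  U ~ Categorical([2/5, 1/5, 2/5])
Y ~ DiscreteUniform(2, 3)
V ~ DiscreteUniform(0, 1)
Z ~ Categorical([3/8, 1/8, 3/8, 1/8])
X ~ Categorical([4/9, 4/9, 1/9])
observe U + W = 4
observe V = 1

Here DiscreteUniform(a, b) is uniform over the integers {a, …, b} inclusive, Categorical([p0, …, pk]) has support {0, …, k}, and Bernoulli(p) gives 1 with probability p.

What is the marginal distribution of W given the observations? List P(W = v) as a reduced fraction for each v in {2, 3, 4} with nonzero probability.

P(W=2) = 8/21, P(W=3) = 5/21, P(W=4) = 8/21

Enumerate traces; 72 have nonzero weight after conditioning:
  (W=2, U=2, Y=2, V=1, Z=0, X=0) weight 1/180
  (W=2, U=2, Y=2, V=1, Z=0, X=1) weight 1/180
  (W=2, U=2, Y=2, V=1, Z=0, X=2) weight 1/720
  (W=2, U=2, Y=2, V=1, Z=1, X=0) weight 1/540
  (W=2, U=2, Y=2, V=1, Z=1, X=1) weight 1/540
  (W=2, U=2, Y=2, V=1, Z=1, X=2) weight 1/2160
  (W=2, U=2, Y=2, V=1, Z=2, X=0) weight 1/180
  (W=2, U=2, Y=2, V=1, Z=2, X=1) weight 1/180
  (W=3, U=1, Y=2, V=1, Z=0, X=0) weight 1/288
  (W=4, U=0, Y=2, V=1, Z=0, X=0) weight 1/180
  … 62 more
Group by W:
  weight(W=2) = 1/15
  weight(W=3) = 1/24
  weight(W=4) = 1/15
Total weight = 1/15 + 1/24 + 1/15 = 7/40
P(W=2 | obs) = 1/15 / 7/40 = 8/21
P(W=3 | obs) = 1/24 / 7/40 = 5/21
P(W=4 | obs) = 1/15 / 7/40 = 8/21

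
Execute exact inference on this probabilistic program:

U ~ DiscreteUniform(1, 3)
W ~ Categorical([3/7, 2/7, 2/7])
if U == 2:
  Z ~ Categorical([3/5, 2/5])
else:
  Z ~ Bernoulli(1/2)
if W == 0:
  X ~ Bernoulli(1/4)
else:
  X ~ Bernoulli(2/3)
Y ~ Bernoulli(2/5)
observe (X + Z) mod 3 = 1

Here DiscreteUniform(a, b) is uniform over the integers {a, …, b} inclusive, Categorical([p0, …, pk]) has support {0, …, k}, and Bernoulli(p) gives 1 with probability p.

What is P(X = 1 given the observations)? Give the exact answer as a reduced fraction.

P(X = 1 | obs) = 328/629

Enumerate traces; 36 have nonzero weight after conditioning:
  (U=1, W=0, Z=0, X=1, Y=0) weight 3/280
  (U=1, W=0, Z=0, X=1, Y=1) weight 1/140
  (U=1, W=0, Z=1, X=0, Y=0) weight 9/280
  (U=1, W=0, Z=1, X=0, Y=1) weight 3/140
  (U=1, W=1, Z=0, X=1, Y=0) weight 2/105
  (U=1, W=1, Z=0, X=1, Y=1) weight 4/315
  (U=1, W=1, Z=1, X=0, Y=0) weight 1/105
  (U=1, W=1, Z=1, X=0, Y=1) weight 2/315
  … 28 more
Group by X:
  weight(X=0) = 43/180
  weight(X=1) = 82/315
Total weight = 43/180 + 82/315 = 629/1260
P(X=0 | obs) = 43/180 / 629/1260 = 301/629
P(X=1 | obs) = 82/315 / 629/1260 = 328/629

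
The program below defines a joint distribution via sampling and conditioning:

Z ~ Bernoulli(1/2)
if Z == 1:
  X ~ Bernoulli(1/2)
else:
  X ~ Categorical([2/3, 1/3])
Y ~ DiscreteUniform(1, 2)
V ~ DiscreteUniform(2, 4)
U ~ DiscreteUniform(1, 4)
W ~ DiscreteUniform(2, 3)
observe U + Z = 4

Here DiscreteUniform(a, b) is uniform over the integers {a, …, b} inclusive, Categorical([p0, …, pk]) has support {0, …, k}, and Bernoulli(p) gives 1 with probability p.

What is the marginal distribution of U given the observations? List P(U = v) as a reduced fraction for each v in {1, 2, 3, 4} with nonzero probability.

P(U=3) = 1/2, P(U=4) = 1/2

Enumerate traces; 48 have nonzero weight after conditioning:
  (Z=0, X=0, Y=1, V=2, U=4, W=2) weight 1/144
  (Z=0, X=0, Y=1, V=2, U=4, W=3) weight 1/144
  (Z=0, X=0, Y=1, V=3, U=4, W=2) weight 1/144
  (Z=0, X=0, Y=1, V=3, U=4, W=3) weight 1/144
  (Z=0, X=0, Y=1, V=4, U=4, W=2) weight 1/144
  (Z=0, X=0, Y=1, V=4, U=4, W=3) weight 1/144
  (Z=0, X=0, Y=2, V=2, U=4, W=2) weight 1/144
  (Z=0, X=0, Y=2, V=2, U=4, W=3) weight 1/144
  (Z=1, X=0, Y=1, V=2, U=3, W=2) weight 1/192
  … 39 more
Group by U:
  weight(U=3) = 1/8
  weight(U=4) = 1/8
Total weight = 1/8 + 1/8 = 1/4
P(U=3 | obs) = 1/8 / 1/4 = 1/2
P(U=4 | obs) = 1/8 / 1/4 = 1/2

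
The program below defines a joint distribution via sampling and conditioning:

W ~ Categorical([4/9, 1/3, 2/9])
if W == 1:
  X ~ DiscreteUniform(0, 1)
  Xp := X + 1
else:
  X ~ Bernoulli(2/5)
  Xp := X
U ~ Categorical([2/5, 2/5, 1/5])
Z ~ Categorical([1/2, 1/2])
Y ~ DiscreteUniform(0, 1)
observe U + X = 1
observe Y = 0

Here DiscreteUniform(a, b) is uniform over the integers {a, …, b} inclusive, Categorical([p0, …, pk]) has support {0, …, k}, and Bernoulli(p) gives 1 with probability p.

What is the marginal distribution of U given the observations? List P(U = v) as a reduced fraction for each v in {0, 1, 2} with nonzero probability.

P(U=0) = 13/30, P(U=1) = 17/30

Enumerate traces; 12 have nonzero weight after conditioning:
  (W=0, X=0, U=1, Z=0, Y=0) weight 2/75
  (W=0, X=0, U=1, Z=1, Y=0) weight 2/75
  (W=0, X=1, U=0, Z=0, Y=0) weight 4/225
  (W=0, X=1, U=0, Z=1, Y=0) weight 4/225
  (W=1, X=0, U=1, Z=0, Y=0) weight 1/60
  (W=1, X=0, U=1, Z=1, Y=0) weight 1/60
  (W=1, X=1, U=0, Z=0, Y=0) weight 1/60
  (W=1, X=1, U=0, Z=1, Y=0) weight 1/60
  … 4 more
Group by U:
  weight(U=0) = 13/150
  weight(U=1) = 17/150
Total weight = 13/150 + 17/150 = 1/5
P(U=0 | obs) = 13/150 / 1/5 = 13/30
P(U=1 | obs) = 17/150 / 1/5 = 17/30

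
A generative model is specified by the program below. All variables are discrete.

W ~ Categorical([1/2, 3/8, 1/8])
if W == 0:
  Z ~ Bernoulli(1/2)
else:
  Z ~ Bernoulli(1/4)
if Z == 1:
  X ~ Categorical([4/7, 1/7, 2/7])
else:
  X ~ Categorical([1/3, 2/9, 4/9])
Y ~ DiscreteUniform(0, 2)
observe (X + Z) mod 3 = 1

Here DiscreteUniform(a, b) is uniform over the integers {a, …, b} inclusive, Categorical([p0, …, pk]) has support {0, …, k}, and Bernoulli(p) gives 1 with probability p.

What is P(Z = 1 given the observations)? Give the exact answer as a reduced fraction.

P(Z = 1 | obs) = 54/89

Enumerate traces; 18 have nonzero weight after conditioning:
  (W=0, Z=0, X=1, Y=0) weight 1/54
  (W=0, Z=0, X=1, Y=1) weight 1/54
  (W=0, Z=0, X=1, Y=2) weight 1/54
  (W=0, Z=1, X=0, Y=0) weight 1/21
  (W=0, Z=1, X=0, Y=1) weight 1/21
  (W=0, Z=1, X=0, Y=2) weight 1/21
  (W=1, Z=0, X=1, Y=0) weight 1/48
  (W=1, Z=0, X=1, Y=1) weight 1/48
  … 10 more
Group by Z:
  weight(Z=0) = 5/36
  weight(Z=1) = 3/14
Total weight = 5/36 + 3/14 = 89/252
P(Z=0 | obs) = 5/36 / 89/252 = 35/89
P(Z=1 | obs) = 3/14 / 89/252 = 54/89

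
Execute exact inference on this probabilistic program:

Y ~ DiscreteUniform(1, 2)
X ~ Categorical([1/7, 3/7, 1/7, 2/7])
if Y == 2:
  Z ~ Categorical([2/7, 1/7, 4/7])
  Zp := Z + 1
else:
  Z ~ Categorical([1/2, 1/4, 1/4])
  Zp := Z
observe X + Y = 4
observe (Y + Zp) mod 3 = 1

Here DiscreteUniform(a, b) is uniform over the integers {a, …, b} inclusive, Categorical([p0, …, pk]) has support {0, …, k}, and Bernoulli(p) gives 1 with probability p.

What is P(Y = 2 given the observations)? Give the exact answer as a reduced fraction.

P(Y = 2 | obs) = 1/8

Enumerate traces; 2 have nonzero weight after conditioning:
  (Y=1, X=3, Z=0) weight 1/14
  (Y=2, X=2, Z=1) weight 1/98
Group by Y:
  weight(Y=1) = 1/14
  weight(Y=2) = 1/98
Total weight = 1/14 + 1/98 = 4/49
P(Y=1 | obs) = 1/14 / 4/49 = 7/8
P(Y=2 | obs) = 1/98 / 4/49 = 1/8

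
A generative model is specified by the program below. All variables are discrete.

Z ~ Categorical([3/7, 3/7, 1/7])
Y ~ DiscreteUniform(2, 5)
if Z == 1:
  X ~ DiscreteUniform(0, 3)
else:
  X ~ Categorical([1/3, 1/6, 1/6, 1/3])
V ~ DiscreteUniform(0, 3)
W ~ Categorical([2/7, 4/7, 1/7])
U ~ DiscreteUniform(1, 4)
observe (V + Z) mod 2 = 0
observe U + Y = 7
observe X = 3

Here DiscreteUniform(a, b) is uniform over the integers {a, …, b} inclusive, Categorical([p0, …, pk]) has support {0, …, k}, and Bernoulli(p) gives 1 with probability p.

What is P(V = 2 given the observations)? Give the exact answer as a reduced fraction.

Enumerate traces; 54 have nonzero weight after conditioning:
  (Z=0, Y=3, X=3, V=0, W=0, U=4) weight 1/1568
  (Z=0, Y=3, X=3, V=0, W=1, U=4) weight 1/784
  (Z=0, Y=3, X=3, V=0, W=2, U=4) weight 1/3136
  (Z=0, Y=3, X=3, V=2, W=0, U=4) weight 1/1568
  (Z=0, Y=3, X=3, V=2, W=1, U=4) weight 1/784
  (Z=0, Y=3, X=3, V=2, W=2, U=4) weight 1/3136
  (Z=0, Y=4, X=3, V=0, W=0, U=3) weight 1/1568
  (Z=0, Y=4, X=3, V=0, W=1, U=3) weight 1/784
  (Z=1, Y=3, X=3, V=1, W=0, U=4) weight 3/6272
  (Z=1, Y=3, X=3, V=3, W=0, U=4) weight 3/6272
  … 44 more
Group by V:
  weight(V=0) = 1/112
  weight(V=1) = 9/1792
  weight(V=2) = 1/112
  weight(V=3) = 9/1792
Total weight = 1/112 + 9/1792 + 1/112 + 9/1792 = 25/896
P(V=0 | obs) = 1/112 / 25/896 = 8/25
P(V=1 | obs) = 9/1792 / 25/896 = 9/50
P(V=2 | obs) = 1/112 / 25/896 = 8/25
P(V=3 | obs) = 9/1792 / 25/896 = 9/50

P(V = 2 | obs) = 8/25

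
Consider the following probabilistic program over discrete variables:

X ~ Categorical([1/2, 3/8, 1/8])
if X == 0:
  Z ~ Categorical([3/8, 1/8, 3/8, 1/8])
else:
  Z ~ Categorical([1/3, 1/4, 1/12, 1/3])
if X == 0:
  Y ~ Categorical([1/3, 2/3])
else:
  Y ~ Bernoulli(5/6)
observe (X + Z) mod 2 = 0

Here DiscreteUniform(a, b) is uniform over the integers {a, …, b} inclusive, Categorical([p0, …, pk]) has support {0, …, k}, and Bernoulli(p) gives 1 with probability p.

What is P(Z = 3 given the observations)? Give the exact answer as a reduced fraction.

P(Z = 3 | obs) = 6/31

Enumerate traces; 12 have nonzero weight after conditioning:
  (X=0, Z=0, Y=0) weight 1/16
  (X=0, Z=0, Y=1) weight 1/8
  (X=0, Z=2, Y=0) weight 1/16
  (X=0, Z=2, Y=1) weight 1/8
  (X=1, Z=1, Y=0) weight 1/64
  (X=1, Z=1, Y=1) weight 5/64
  (X=1, Z=3, Y=0) weight 1/48
  (X=1, Z=3, Y=1) weight 5/48
  … 4 more
Group by Z:
  weight(Z=0) = 11/48
  weight(Z=1) = 3/32
  weight(Z=2) = 19/96
  weight(Z=3) = 1/8
Total weight = 11/48 + 3/32 + 19/96 + 1/8 = 31/48
P(Z=0 | obs) = 11/48 / 31/48 = 11/31
P(Z=1 | obs) = 3/32 / 31/48 = 9/62
P(Z=2 | obs) = 19/96 / 31/48 = 19/62
P(Z=3 | obs) = 1/8 / 31/48 = 6/31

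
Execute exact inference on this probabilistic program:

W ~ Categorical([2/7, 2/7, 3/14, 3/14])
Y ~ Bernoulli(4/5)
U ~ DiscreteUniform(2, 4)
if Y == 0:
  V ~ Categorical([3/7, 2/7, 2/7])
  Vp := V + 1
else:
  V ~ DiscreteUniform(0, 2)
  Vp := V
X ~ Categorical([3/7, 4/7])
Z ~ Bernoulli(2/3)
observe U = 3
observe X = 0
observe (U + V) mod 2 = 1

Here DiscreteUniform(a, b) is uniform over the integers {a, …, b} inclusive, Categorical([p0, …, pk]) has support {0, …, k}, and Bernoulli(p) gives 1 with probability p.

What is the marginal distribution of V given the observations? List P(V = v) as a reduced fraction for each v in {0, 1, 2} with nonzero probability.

P(V=0) = 37/71, P(V=2) = 34/71

Enumerate traces; 32 have nonzero weight after conditioning:
  (W=0, Y=0, U=3, V=0, X=0, Z=0) weight 2/1715
  (W=0, Y=0, U=3, V=0, X=0, Z=1) weight 4/1715
  (W=0, Y=0, U=3, V=2, X=0, Z=0) weight 4/5145
  (W=0, Y=0, U=3, V=2, X=0, Z=1) weight 8/5145
  (W=0, Y=1, U=3, V=0, X=0, Z=0) weight 8/2205
  (W=0, Y=1, U=3, V=0, X=0, Z=1) weight 16/2205
  (W=0, Y=1, U=3, V=2, X=0, Z=0) weight 8/2205
  (W=0, Y=1, U=3, V=2, X=0, Z=1) weight 16/2205
  … 24 more
Group by V:
  weight(V=0) = 37/735
  weight(V=2) = 34/735
Total weight = 37/735 + 34/735 = 71/735
P(V=0 | obs) = 37/735 / 71/735 = 37/71
P(V=2 | obs) = 34/735 / 71/735 = 34/71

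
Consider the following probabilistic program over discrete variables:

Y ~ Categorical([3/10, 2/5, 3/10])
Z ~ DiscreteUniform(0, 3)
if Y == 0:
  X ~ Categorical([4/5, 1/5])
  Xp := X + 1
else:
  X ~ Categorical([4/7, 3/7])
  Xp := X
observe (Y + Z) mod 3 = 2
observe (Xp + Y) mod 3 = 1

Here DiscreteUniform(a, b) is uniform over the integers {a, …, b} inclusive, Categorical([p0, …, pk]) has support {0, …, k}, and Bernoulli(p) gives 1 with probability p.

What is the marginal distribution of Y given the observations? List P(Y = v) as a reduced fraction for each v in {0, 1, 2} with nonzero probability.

Enumerate traces; 2 have nonzero weight after conditioning:
  (Y=0, Z=2, X=0) weight 3/50
  (Y=1, Z=1, X=0) weight 2/35
Group by Y:
  weight(Y=0) = 3/50
  weight(Y=1) = 2/35
Total weight = 3/50 + 2/35 = 41/350
P(Y=0 | obs) = 3/50 / 41/350 = 21/41
P(Y=1 | obs) = 2/35 / 41/350 = 20/41

P(Y=0) = 21/41, P(Y=1) = 20/41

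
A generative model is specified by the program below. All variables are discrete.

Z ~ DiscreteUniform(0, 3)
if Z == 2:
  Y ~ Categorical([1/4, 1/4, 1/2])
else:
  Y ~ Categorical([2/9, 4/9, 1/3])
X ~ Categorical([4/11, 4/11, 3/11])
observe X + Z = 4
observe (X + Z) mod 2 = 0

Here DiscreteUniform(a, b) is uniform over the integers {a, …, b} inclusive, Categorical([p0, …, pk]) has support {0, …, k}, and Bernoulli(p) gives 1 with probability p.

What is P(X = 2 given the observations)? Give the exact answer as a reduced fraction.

P(X = 2 | obs) = 3/7

Enumerate traces; 6 have nonzero weight after conditioning:
  (Z=2, Y=0, X=2) weight 3/176
  (Z=2, Y=1, X=2) weight 3/176
  (Z=2, Y=2, X=2) weight 3/88
  (Z=3, Y=0, X=1) weight 2/99
  (Z=3, Y=1, X=1) weight 4/99
  (Z=3, Y=2, X=1) weight 1/33
Group by X:
  weight(X=1) = 1/11
  weight(X=2) = 3/44
Total weight = 1/11 + 3/44 = 7/44
P(X=1 | obs) = 1/11 / 7/44 = 4/7
P(X=2 | obs) = 3/44 / 7/44 = 3/7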